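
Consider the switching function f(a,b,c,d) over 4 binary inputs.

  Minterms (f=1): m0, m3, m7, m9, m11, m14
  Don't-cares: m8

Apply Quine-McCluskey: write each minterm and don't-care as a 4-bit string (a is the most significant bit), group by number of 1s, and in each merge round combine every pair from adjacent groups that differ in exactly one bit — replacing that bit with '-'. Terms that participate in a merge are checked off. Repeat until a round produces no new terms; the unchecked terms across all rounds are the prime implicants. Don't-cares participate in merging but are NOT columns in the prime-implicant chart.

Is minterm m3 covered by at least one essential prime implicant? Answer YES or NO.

YES

size-2^0 implicants → 0000(✓)  0011(✓)  0111(✓)  1000(✓)  1001(✓)  1011(✓)  1110
size-2^1 implicants → -000  -011  0-11  10-1  100-
Unchecked terms (primes): -000, -011, 0-11, 10-1, 100-, 1110
Minterm coverage:
  m0 ⊆ -000 [E]
  m3 ⊆ -011,0-11
  m7 ⊆ 0-11 [E]
  m9 ⊆ 10-1,100-
  m11 ⊆ -011,10-1
  m14 ⊆ 1110 [E]
E = {-000, 0-11, 1110}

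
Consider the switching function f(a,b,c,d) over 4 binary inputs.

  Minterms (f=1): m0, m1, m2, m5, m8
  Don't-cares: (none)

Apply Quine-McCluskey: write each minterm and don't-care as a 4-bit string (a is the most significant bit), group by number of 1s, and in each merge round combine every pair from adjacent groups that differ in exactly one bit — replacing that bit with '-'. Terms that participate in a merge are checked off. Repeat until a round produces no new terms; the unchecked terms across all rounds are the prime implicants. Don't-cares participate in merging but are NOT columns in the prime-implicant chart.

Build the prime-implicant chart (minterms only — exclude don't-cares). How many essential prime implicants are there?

3

size-2^0 implicants → 0000(✓)  0001(✓)  0010(✓)  0101(✓)  1000(✓)
size-2^1 implicants → -000  0-01  00-0  000-
Unchecked terms (primes): -000, 0-01, 00-0, 000-
Minterm coverage:
  m0 ⊆ -000,00-0,000-
  m1 ⊆ 0-01,000-
  m2 ⊆ 00-0 [E]
  m5 ⊆ 0-01 [E]
  m8 ⊆ -000 [E]
E = {-000, 0-01, 00-0}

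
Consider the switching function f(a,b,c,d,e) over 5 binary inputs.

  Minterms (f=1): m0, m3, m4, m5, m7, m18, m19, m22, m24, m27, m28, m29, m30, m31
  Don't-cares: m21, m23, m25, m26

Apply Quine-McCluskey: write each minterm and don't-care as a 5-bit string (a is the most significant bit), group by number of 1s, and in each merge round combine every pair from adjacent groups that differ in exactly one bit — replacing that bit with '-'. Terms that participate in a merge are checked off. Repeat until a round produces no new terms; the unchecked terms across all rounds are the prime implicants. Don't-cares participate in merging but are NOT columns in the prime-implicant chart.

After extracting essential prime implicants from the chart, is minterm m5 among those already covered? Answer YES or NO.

NO

size-2^0 implicants → 00000(✓)  00011(✓)  00100(✓)  00101(✓)  00111(✓)  10010(✓)  10011(✓)  10101(✓)  10110(✓)  10111(✓)  11000(✓)  11001(✓)  11010(✓)  11011(✓)  11100(✓)  11101(✓)  11110(✓)  11111(✓)
size-2^1 implicants → -0011(✓)  -0101(✓)  -0111(✓)  00-00  00-11(✓)  001-1(✓)  0010-  1-010(✓)  1-011(✓)  1-101(✓)  1-110(✓)  1-111(✓)  10-10(✓)  10-11(✓)  1001-(✓)  101-1(✓)  1011-(✓)  11-00(✓)  11-01(✓)  11-10(✓)  11-11(✓)  110-0(✓)  110-1(✓)  1100-(✓)  1101-(✓)  111-0(✓)  111-1(✓)  1110-(✓)  1111-(✓)
size-2^2 implicants → -0-11  -01-1  1--10(✓)  1--11(✓)  1-01-(✓)  1-1-1  1-11-(✓)  10-1-(✓)  11--0(✓)  11--1(✓)  11-0-(✓)  11-1-(✓)  110--(✓)  111--(✓)
size-2^3 implicants → 1--1-  11---
Unchecked terms (primes): -0-11, -01-1, 00-00, 0010-, 1--1-, 1-1-1, 11---
Minterm coverage:
  m0 ⊆ 00-00 [E]
  m3 ⊆ -0-11 [E]
  m4 ⊆ 00-00,0010-
  m5 ⊆ -01-1,0010-
  m7 ⊆ -0-11,-01-1
  m18 ⊆ 1--1- [E]
  m19 ⊆ -0-11,1--1-
  m22 ⊆ 1--1- [E]
  m24 ⊆ 11--- [E]
  m27 ⊆ 1--1-,11---
  m28 ⊆ 11--- [E]
  m29 ⊆ 1-1-1,11---
  m30 ⊆ 1--1-,11---
  m31 ⊆ 1--1-,1-1-1,11---
E = {-0-11, 00-00, 1--1-, 11---}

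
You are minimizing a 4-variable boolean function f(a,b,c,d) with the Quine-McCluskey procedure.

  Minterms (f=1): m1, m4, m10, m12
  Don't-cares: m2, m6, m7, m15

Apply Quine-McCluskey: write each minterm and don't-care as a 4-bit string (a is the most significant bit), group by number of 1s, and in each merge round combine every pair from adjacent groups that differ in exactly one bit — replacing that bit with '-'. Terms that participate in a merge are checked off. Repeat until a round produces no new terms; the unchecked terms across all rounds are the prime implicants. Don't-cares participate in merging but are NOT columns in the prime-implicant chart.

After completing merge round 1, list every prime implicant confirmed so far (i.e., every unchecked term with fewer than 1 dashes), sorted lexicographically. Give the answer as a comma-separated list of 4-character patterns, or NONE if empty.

[col 0] 0001, 0010*, 0100*, 0110*, 0111*, 1010*, 1100*, 1111*
[col 1] -010, -100, -111, 0-10, 01-0, 011-
Prime implicants: -010, -100, -111, 0-10, 0001, 01-0, 011-

0001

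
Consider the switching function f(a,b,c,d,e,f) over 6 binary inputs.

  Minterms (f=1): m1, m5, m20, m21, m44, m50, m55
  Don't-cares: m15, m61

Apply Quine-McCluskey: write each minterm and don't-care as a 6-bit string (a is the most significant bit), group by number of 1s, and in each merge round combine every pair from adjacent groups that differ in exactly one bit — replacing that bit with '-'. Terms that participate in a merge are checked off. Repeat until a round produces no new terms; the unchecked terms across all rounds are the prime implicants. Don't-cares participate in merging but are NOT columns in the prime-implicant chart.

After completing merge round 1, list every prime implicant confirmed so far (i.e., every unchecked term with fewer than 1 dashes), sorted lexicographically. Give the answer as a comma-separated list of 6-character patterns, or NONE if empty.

[col 0] 000001*, 000101*, 001111, 010100*, 010101*, 101100, 110010, 110111, 111101
[col 1] 0-0101, 000-01, 01010-
Prime implicants: 0-0101, 000-01, 001111, 01010-, 101100, 110010, 110111, 111101

001111, 101100, 110010, 110111, 111101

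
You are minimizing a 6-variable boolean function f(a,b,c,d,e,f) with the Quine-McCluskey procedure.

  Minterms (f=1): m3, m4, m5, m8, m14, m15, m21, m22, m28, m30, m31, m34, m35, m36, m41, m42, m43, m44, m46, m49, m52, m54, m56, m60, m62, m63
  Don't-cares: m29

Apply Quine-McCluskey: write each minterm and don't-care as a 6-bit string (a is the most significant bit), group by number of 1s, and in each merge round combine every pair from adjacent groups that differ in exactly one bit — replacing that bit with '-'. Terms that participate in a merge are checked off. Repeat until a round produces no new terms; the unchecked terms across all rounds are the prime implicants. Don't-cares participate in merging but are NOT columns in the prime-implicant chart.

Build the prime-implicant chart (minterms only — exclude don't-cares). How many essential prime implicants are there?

9

[col 0] 000011*, 000100*, 000101*, 001000, 001110*, 001111*, 010101*, 010110*, 011100*, 011101*, 011110*, 011111*, 100010*, 100011*, 100100*, 101001*, 101010*, 101011*, 101100*, 101110*, 110001, 110100*, 110110*, 111000*, 111100*, 111110*, 111111*
[col 1] -00011, -00100, -01110*, -10110*, -11100*, -11110*, -11111*, 0-0101, 0-1110*, 0-1111*, 00010-, 00111-*, 01-101, 01-110*, 0111-0*, 0111-1*, 01110-*, 01111-*, 1-0100*, 1-1100*, 1-1110*, 10-010*, 10-011*, 10-100*, 10001-*, 101-10, 1010-1, 10101-*, 1011-0*, 11-100*, 11-110*, 1101-0*, 111-00, 1111-0*, 11111-*
[col 2] --1110, -1-110, -111-0, -1111-, 0-111-, 0111--, 1--100, 1-11-0, 10-01-, 11-1-0
Prime implicants: --1110, -00011, -00100, -1-110, -111-0, -1111-, 0-0101, 0-111-, 00010-, 001000, 01-101, 0111--, 1--100, 1-11-0, 10-01-, 101-10, 1010-1, 11-1-0, 110001, 111-00
PI chart (minterm → PIs covering it):
  3 | -00011  (sole → essential)
  4 | -00100,00010-
  5 | 0-0101,00010-
  8 | 001000  (sole → essential)
  14 | --1110,0-111-
  15 | 0-111-  (sole → essential)
  21 | 0-0101,01-101
  22 | -1-110  (sole → essential)
  28 | -111-0,0111--
  30 | --1110,-1-110,-111-0,-1111-,0-111-,0111--
  31 | -1111-,0-111-,0111--
  34 | 10-01-  (sole → essential)
  35 | -00011,10-01-
  36 | -00100,1--100
  41 | 1010-1  (sole → essential)
  42 | 10-01-,101-10
  43 | 10-01-,1010-1
  44 | 1--100,1-11-0
  46 | --1110,1-11-0,101-10
  49 | 110001  (sole → essential)
  52 | 1--100,11-1-0
  54 | -1-110,11-1-0
  56 | 111-00  (sole → essential)
  60 | -111-0,1--100,1-11-0,11-1-0,111-00
  62 | --1110,-1-110,-111-0,-1111-,1-11-0,11-1-0
  63 | -1111-  (sole → essential)
Essential prime implicants: -00011, -1-110, -1111-, 0-111-, 001000, 10-01-, 1010-1, 110001, 111-00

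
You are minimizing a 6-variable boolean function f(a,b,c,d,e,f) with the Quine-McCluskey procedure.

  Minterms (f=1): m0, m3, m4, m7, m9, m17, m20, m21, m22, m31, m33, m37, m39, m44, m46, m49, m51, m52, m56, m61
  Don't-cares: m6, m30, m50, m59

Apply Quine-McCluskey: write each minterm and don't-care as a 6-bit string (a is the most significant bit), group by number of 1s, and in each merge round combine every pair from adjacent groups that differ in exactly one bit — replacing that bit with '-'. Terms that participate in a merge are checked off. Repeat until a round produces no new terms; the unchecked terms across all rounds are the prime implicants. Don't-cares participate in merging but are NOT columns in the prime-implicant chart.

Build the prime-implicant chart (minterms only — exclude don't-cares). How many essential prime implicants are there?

8

size-2^0 implicants → 000000(✓)  000011(✓)  000100(✓)  000110(✓)  000111(✓)  001001  010001(✓)  010100(✓)  010101(✓)  010110(✓)  011110(✓)  011111(✓)  100001(✓)  100101(✓)  100111(✓)  101100(✓)  101110(✓)  110001(✓)  110010(✓)  110011(✓)  110100(✓)  111000  111011(✓)  111101
size-2^1 implicants → -00111  -10001  -10100  0-0100(✓)  0-0110(✓)  000-00  000-11  0001-0(✓)  00011-  01-110  010-01  0101-0(✓)  01010-  01111-  1-0001  100-01  1001-1  1011-0  11-011  1100-1  11001-
size-2^2 implicants → 0-01-0
Unchecked terms (primes): -00111, -10001, -10100, 0-01-0, 000-00, 000-11, 00011-, 001001, 01-110, 010-01, 01010-, 01111-, 1-0001, 100-01, 1001-1, 1011-0, 11-011, 1100-1, 11001-, 111000, 111101
Minterm coverage:
  m0 ⊆ 000-00 [E]
  m3 ⊆ 000-11 [E]
  m4 ⊆ 0-01-0,000-00
  m7 ⊆ -00111,000-11,00011-
  m9 ⊆ 001001 [E]
  m17 ⊆ -10001,010-01
  m20 ⊆ -10100,0-01-0,01010-
  m21 ⊆ 010-01,01010-
  m22 ⊆ 0-01-0,01-110
  m31 ⊆ 01111- [E]
  m33 ⊆ 1-0001,100-01
  m37 ⊆ 100-01,1001-1
  m39 ⊆ -00111,1001-1
  m44 ⊆ 1011-0 [E]
  m46 ⊆ 1011-0 [E]
  m49 ⊆ -10001,1-0001,1100-1
  m51 ⊆ 11-011,1100-1,11001-
  m52 ⊆ -10100 [E]
  m56 ⊆ 111000 [E]
  m61 ⊆ 111101 [E]
E = {-10100, 000-00, 000-11, 001001, 01111-, 1011-0, 111000, 111101}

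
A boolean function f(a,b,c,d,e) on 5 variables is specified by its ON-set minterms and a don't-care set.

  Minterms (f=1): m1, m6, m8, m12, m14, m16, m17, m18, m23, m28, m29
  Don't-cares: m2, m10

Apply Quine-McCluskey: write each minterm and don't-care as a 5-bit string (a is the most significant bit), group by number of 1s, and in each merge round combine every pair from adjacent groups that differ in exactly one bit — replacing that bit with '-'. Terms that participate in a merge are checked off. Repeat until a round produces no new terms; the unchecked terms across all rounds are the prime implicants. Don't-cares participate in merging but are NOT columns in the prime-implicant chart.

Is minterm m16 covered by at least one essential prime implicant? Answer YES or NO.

Round 0: 00001✓ 00010✓ 00110✓ 01000✓ 01010✓ 01100✓ 01110✓ 10000✓ 10001✓ 10010✓ 10111 11100✓ 11101✓
Round 1: -0001 -0010 -1100 0-010✓ 0-110✓ 00-10✓ 01-00✓ 01-10✓ 010-0✓ 011-0✓ 100-0 1000- 1110-
Round 2: 0--10 01--0
PIs = {-0001, -0010, -1100, 0--10, 01--0, 100-0, 1000-, 10111, 1110-}
Coverage chart:
  m1: -0001 ←essential
  m6: 0--10 ←essential
  m8: 01--0 ←essential
  m12: -1100,01--0
  m14: 0--10,01--0
  m16: 100-0,1000-
  m17: -0001,1000-
  m18: -0010,100-0
  m23: 10111 ←essential
  m28: -1100,1110-
  m29: 1110- ←essential
Essential: -0001, 0--10, 01--0, 10111, 1110-

NO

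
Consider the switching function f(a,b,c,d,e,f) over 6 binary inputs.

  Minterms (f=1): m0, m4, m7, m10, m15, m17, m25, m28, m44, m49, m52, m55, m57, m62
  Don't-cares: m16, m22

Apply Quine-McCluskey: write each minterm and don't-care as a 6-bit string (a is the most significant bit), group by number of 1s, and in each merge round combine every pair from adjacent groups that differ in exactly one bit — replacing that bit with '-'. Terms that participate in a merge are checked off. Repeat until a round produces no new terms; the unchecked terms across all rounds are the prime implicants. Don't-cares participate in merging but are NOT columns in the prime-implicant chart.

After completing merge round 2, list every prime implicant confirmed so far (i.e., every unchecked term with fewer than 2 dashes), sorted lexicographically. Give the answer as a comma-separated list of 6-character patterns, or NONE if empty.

[col 0] 000000*, 000100*, 000111*, 001010, 001111*, 010000*, 010001*, 010110, 011001*, 011100, 101100, 110001*, 110100, 110111, 111001*, 111110
[col 1] -10001*, -11001*, 0-0000, 00-111, 000-00, 01-001*, 01000-, 11-001*
[col 2] -1-001
Prime implicants: -1-001, 0-0000, 00-111, 000-00, 001010, 01000-, 010110, 011100, 101100, 110100, 110111, 111110

0-0000, 00-111, 000-00, 001010, 01000-, 010110, 011100, 101100, 110100, 110111, 111110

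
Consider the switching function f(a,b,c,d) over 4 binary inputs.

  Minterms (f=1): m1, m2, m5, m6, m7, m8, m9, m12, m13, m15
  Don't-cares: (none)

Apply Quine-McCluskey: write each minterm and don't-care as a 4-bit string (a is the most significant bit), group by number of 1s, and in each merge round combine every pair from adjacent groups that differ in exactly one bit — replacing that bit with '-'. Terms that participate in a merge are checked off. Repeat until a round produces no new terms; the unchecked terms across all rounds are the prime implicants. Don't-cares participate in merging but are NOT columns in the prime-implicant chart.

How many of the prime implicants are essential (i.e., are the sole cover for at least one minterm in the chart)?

4

Round 0: 0001✓ 0010✓ 0101✓ 0110✓ 0111✓ 1000✓ 1001✓ 1100✓ 1101✓ 1111✓
Round 1: -001✓ -101✓ -111✓ 0-01✓ 0-10 01-1✓ 011- 1-00✓ 1-01✓ 100-✓ 11-1✓ 110-✓
Round 2: --01 -1-1 1-0-
PIs = {--01, -1-1, 0-10, 011-, 1-0-}
Coverage chart:
  m1: --01 ←essential
  m2: 0-10 ←essential
  m5: --01,-1-1
  m6: 0-10,011-
  m7: -1-1,011-
  m8: 1-0- ←essential
  m9: --01,1-0-
  m12: 1-0- ←essential
  m13: --01,-1-1,1-0-
  m15: -1-1 ←essential
Essential: --01, -1-1, 0-10, 1-0-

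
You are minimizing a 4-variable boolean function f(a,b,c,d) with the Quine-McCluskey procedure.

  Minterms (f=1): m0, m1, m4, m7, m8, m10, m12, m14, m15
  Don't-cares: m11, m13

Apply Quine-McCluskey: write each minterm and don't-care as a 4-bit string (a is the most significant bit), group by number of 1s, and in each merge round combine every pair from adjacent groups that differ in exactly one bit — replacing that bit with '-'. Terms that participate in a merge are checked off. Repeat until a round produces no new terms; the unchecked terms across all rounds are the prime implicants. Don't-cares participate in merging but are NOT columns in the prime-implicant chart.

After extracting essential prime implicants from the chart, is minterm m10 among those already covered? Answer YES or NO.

NO

size-2^0 implicants → 0000(✓)  0001(✓)  0100(✓)  0111(✓)  1000(✓)  1010(✓)  1011(✓)  1100(✓)  1101(✓)  1110(✓)  1111(✓)
size-2^1 implicants → -000(✓)  -100(✓)  -111  0-00(✓)  000-  1-00(✓)  1-10(✓)  1-11(✓)  10-0(✓)  101-(✓)  11-0(✓)  11-1(✓)  110-(✓)  111-(✓)
size-2^2 implicants → --00  1--0  1-1-  11--
Unchecked terms (primes): --00, -111, 000-, 1--0, 1-1-, 11--
Minterm coverage:
  m0 ⊆ --00,000-
  m1 ⊆ 000- [E]
  m4 ⊆ --00 [E]
  m7 ⊆ -111 [E]
  m8 ⊆ --00,1--0
  m10 ⊆ 1--0,1-1-
  m12 ⊆ --00,1--0,11--
  m14 ⊆ 1--0,1-1-,11--
  m15 ⊆ -111,1-1-,11--
E = {--00, -111, 000-}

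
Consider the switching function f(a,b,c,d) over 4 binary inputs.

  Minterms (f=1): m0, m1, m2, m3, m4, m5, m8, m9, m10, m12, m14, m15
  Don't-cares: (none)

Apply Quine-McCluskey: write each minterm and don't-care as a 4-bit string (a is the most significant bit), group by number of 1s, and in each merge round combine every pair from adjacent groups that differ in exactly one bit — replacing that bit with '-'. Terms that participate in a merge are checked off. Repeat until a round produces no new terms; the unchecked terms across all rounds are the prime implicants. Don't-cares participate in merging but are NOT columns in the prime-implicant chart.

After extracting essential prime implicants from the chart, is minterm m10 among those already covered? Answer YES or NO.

NO

[col 0] 0000*, 0001*, 0010*, 0011*, 0100*, 0101*, 1000*, 1001*, 1010*, 1100*, 1110*, 1111*
[col 1] -000*, -001*, -010*, -100*, 0-00*, 0-01*, 00-0*, 00-1*, 000-*, 001-*, 010-*, 1-00*, 1-10*, 10-0*, 100-*, 11-0*, 111-
[col 2] --00, -0-0, -00-, 0-0-, 00--, 1--0
Prime implicants: --00, -0-0, -00-, 0-0-, 00--, 1--0, 111-
PI chart (minterm → PIs covering it):
  0 | --00,-0-0,-00-,0-0-,00--
  1 | -00-,0-0-,00--
  2 | -0-0,00--
  3 | 00--  (sole → essential)
  4 | --00,0-0-
  5 | 0-0-  (sole → essential)
  8 | --00,-0-0,-00-,1--0
  9 | -00-  (sole → essential)
  10 | -0-0,1--0
  12 | --00,1--0
  14 | 1--0,111-
  15 | 111-  (sole → essential)
Essential prime implicants: -00-, 0-0-, 00--, 111-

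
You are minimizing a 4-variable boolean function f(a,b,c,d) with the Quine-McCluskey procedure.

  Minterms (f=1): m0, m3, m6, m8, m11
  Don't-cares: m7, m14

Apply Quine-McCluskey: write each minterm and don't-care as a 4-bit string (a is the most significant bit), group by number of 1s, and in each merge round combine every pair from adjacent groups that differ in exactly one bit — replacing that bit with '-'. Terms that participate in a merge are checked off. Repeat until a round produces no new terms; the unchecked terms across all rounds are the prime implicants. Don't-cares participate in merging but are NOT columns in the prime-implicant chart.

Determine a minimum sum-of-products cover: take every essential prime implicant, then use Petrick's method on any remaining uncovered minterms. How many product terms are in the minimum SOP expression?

[col 0] 0000*, 0011*, 0110*, 0111*, 1000*, 1011*, 1110*
[col 1] -000, -011, -110, 0-11, 011-
Prime implicants: -000, -011, -110, 0-11, 011-
PI chart (minterm → PIs covering it):
  0 | -000  (sole → essential)
  3 | -011,0-11
  6 | -110,011-
  8 | -000  (sole → essential)
  11 | -011  (sole → essential)
Essential prime implicants: -000, -011
Petrick residual → -110
Minimum SOP uses 3 PIs: b'c'd' + b'cd + bcd'

3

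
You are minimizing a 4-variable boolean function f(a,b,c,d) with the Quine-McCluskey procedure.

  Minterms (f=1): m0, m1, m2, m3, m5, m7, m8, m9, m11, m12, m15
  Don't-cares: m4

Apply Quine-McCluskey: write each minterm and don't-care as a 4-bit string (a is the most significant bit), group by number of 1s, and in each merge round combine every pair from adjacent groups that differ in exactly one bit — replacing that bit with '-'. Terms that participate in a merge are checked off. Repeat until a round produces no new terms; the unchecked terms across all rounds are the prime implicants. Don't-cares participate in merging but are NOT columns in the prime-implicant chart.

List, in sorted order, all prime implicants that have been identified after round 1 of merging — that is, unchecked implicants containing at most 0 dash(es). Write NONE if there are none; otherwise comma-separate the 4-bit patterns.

NONE

Round 0: 0000✓ 0001✓ 0010✓ 0011✓ 0100✓ 0101✓ 0111✓ 1000✓ 1001✓ 1011✓ 1100✓ 1111✓
Round 1: -000✓ -001✓ -011✓ -100✓ -111✓ 0-00✓ 0-01✓ 0-11✓ 00-0✓ 00-1✓ 000-✓ 001-✓ 01-1✓ 010-✓ 1-00✓ 1-11✓ 10-1✓ 100-✓
Round 2: --00 --11 -0-1 -00- 0--1 0-0- 00--
PIs = {--00, --11, -0-1, -00-, 0--1, 0-0-, 00--}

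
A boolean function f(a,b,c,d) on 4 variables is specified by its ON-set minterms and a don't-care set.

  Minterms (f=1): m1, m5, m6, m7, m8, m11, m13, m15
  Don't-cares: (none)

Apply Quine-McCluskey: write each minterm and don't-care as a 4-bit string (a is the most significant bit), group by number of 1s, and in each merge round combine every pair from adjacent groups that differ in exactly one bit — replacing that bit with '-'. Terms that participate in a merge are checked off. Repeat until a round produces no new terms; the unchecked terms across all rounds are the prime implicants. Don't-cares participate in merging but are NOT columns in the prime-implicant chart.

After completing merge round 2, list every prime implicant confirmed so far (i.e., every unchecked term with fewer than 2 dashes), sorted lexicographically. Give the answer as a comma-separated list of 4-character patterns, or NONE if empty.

size-2^0 implicants → 0001(✓)  0101(✓)  0110(✓)  0111(✓)  1000  1011(✓)  1101(✓)  1111(✓)
size-2^1 implicants → -101(✓)  -111(✓)  0-01  01-1(✓)  011-  1-11  11-1(✓)
size-2^2 implicants → -1-1
Unchecked terms (primes): -1-1, 0-01, 011-, 1-11, 1000

0-01, 011-, 1-11, 1000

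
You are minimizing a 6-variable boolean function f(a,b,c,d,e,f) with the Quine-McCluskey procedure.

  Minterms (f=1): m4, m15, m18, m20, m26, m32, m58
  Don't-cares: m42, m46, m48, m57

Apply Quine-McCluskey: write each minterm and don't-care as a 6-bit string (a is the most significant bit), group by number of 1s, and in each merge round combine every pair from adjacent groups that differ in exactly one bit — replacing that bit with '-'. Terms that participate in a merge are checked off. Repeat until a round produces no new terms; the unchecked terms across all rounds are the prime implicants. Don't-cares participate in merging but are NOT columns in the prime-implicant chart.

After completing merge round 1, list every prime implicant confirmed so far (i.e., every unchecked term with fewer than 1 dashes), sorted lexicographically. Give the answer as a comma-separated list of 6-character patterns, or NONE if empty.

001111, 111001

size-2^0 implicants → 000100(✓)  001111  010010(✓)  010100(✓)  011010(✓)  100000(✓)  101010(✓)  101110(✓)  110000(✓)  111001  111010(✓)
size-2^1 implicants → -11010  0-0100  01-010  1-0000  1-1010  101-10
Unchecked terms (primes): -11010, 0-0100, 001111, 01-010, 1-0000, 1-1010, 101-10, 111001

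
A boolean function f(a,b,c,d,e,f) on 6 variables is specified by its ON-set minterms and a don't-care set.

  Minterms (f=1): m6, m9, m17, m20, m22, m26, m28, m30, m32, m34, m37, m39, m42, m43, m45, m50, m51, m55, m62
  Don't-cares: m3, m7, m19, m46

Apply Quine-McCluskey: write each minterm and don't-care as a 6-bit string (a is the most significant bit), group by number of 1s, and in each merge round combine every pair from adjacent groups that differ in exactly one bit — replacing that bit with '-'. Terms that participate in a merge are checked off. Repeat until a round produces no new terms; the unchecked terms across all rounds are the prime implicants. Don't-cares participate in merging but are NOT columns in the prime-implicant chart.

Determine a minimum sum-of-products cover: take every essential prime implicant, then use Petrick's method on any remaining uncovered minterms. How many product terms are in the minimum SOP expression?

size-2^0 implicants → 000011(✓)  000110(✓)  000111(✓)  001001  010001(✓)  010011(✓)  010100(✓)  010110(✓)  011010(✓)  011100(✓)  011110(✓)  100000(✓)  100010(✓)  100101(✓)  100111(✓)  101010(✓)  101011(✓)  101101(✓)  101110(✓)  110010(✓)  110011(✓)  110111(✓)  111110(✓)
size-2^1 implicants → -00111  -10011  -11110  0-0011  0-0110  000-11  00011-  01-100(✓)  01-110(✓)  0100-1  0101-0(✓)  011-10  0111-0(✓)  1-0010  1-0111  1-1110  10-010  10-101  1000-0  1001-1  101-10  10101-  110-11  11001-
size-2^2 implicants → 01-1-0
Unchecked terms (primes): -00111, -10011, -11110, 0-0011, 0-0110, 000-11, 00011-, 001001, 01-1-0, 0100-1, 011-10, 1-0010, 1-0111, 1-1110, 10-010, 10-101, 1000-0, 1001-1, 101-10, 10101-, 110-11, 11001-
Minterm coverage:
  m6 ⊆ 0-0110,00011-
  m9 ⊆ 001001 [E]
  m17 ⊆ 0100-1 [E]
  m20 ⊆ 01-1-0 [E]
  m22 ⊆ 0-0110,01-1-0
  m26 ⊆ 011-10 [E]
  m28 ⊆ 01-1-0 [E]
  m30 ⊆ -11110,01-1-0,011-10
  m32 ⊆ 1000-0 [E]
  m34 ⊆ 1-0010,10-010,1000-0
  m37 ⊆ 10-101,1001-1
  m39 ⊆ -00111,1-0111,1001-1
  m42 ⊆ 10-010,101-10,10101-
  m43 ⊆ 10101- [E]
  m45 ⊆ 10-101 [E]
  m50 ⊆ 1-0010,11001-
  m51 ⊆ -10011,110-11,11001-
  m55 ⊆ 1-0111,110-11
  m62 ⊆ -11110,1-1110
E = {001001, 01-1-0, 0100-1, 011-10, 10-101, 1000-0, 10101-}
Petrick residual → -11110, 0-0110, 1-0111, 11001-
Cover = bcdef' + a'c'def' + a'b'cd'e'f + a'bdf' + a'bc'd'f + a'bcef' + ac'def + ab'de'f + ab'c'd'f' + ab'cd'e + abc'd'e  |cover|=11

11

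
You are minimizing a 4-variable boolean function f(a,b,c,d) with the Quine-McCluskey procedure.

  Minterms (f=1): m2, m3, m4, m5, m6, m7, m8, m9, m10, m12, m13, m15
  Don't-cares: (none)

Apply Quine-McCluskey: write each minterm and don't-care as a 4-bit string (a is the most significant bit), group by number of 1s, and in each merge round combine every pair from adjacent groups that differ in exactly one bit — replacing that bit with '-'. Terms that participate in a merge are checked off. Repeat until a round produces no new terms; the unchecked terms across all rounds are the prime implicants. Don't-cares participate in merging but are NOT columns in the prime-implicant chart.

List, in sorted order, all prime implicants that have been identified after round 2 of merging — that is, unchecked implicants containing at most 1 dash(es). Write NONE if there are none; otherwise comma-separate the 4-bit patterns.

-010, 10-0

[col 0] 0010*, 0011*, 0100*, 0101*, 0110*, 0111*, 1000*, 1001*, 1010*, 1100*, 1101*, 1111*
[col 1] -010, -100*, -101*, -111*, 0-10*, 0-11*, 001-*, 01-0*, 01-1*, 010-*, 011-*, 1-00*, 1-01*, 10-0, 100-*, 11-1*, 110-*
[col 2] -1-1, -10-, 0-1-, 01--, 1-0-
Prime implicants: -010, -1-1, -10-, 0-1-, 01--, 1-0-, 10-0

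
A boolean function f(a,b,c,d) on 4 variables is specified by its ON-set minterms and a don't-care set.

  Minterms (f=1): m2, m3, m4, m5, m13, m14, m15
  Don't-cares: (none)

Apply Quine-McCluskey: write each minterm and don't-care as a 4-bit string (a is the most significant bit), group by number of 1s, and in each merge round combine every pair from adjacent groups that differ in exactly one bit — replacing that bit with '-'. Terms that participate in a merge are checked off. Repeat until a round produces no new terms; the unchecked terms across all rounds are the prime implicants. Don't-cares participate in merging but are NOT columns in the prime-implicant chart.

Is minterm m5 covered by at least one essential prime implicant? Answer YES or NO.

[col 0] 0010*, 0011*, 0100*, 0101*, 1101*, 1110*, 1111*
[col 1] -101, 001-, 010-, 11-1, 111-
Prime implicants: -101, 001-, 010-, 11-1, 111-
PI chart (minterm → PIs covering it):
  2 | 001-  (sole → essential)
  3 | 001-  (sole → essential)
  4 | 010-  (sole → essential)
  5 | -101,010-
  13 | -101,11-1
  14 | 111-  (sole → essential)
  15 | 11-1,111-
Essential prime implicants: 001-, 010-, 111-

YES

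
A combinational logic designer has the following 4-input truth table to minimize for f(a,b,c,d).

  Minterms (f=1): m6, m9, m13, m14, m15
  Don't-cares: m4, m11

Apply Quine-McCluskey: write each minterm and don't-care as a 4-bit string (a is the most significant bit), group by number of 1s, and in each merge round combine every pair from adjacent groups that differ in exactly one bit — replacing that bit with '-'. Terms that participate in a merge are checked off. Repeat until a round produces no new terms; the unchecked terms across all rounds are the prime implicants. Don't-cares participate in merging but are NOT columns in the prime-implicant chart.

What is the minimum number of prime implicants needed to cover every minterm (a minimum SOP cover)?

size-2^0 implicants → 0100(✓)  0110(✓)  1001(✓)  1011(✓)  1101(✓)  1110(✓)  1111(✓)
size-2^1 implicants → -110  01-0  1-01(✓)  1-11(✓)  10-1(✓)  11-1(✓)  111-
size-2^2 implicants → 1--1
Unchecked terms (primes): -110, 01-0, 1--1, 111-
Minterm coverage:
  m6 ⊆ -110,01-0
  m9 ⊆ 1--1 [E]
  m13 ⊆ 1--1 [E]
  m14 ⊆ -110,111-
  m15 ⊆ 1--1,111-
E = {1--1}
Petrick residual → -110
Cover = bcd' + ad  |cover|=2

2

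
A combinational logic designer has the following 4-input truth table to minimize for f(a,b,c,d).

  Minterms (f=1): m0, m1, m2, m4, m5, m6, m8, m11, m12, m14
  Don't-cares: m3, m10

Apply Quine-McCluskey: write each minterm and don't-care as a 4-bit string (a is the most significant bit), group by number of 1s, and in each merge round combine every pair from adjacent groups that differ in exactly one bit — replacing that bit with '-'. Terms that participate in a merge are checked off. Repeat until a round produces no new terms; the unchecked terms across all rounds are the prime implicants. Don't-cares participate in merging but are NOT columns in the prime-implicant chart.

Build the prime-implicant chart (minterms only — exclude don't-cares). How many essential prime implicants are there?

3

Round 0: 0000✓ 0001✓ 0010✓ 0011✓ 0100✓ 0101✓ 0110✓ 1000✓ 1010✓ 1011✓ 1100✓ 1110✓
Round 1: -000✓ -010✓ -011✓ -100✓ -110✓ 0-00✓ 0-01✓ 0-10✓ 00-0✓ 00-1✓ 000-✓ 001-✓ 01-0✓ 010-✓ 1-00✓ 1-10✓ 10-0✓ 101-✓ 11-0✓
Round 2: --00✓ --10✓ -0-0✓ -01- -1-0✓ 0--0✓ 0-0- 00-- 1--0✓
Round 3: ---0
PIs = {---0, -01-, 0-0-, 00--}
Coverage chart:
  m0: ---0,0-0-,00--
  m1: 0-0-,00--
  m2: ---0,-01-,00--
  m4: ---0,0-0-
  m5: 0-0- ←essential
  m6: ---0 ←essential
  m8: ---0 ←essential
  m11: -01- ←essential
  m12: ---0 ←essential
  m14: ---0 ←essential
Essential: ---0, -01-, 0-0-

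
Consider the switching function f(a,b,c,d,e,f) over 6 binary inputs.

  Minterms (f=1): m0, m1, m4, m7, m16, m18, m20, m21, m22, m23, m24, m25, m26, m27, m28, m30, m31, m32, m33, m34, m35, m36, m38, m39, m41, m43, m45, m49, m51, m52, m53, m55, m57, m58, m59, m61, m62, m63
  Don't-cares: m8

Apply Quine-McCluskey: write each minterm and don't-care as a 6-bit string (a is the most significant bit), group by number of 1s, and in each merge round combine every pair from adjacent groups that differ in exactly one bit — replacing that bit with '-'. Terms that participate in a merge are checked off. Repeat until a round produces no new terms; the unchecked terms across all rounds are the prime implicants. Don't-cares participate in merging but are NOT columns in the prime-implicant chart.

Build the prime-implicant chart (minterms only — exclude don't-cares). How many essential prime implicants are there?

Round 0: 000000✓ 000001✓ 000100✓ 000111✓ 001000✓ 010000✓ 010010✓ 010100✓ 010101✓ 010110✓ 010111✓ 011000✓ 011001✓ 011010✓ 011011✓ 011100✓ 011110✓ 011111✓ 100000✓ 100001✓ 100010✓ 100011✓ 100100✓ 100110✓ 100111✓ 101001✓ 101011✓ 101101✓ 110001✓ 110011✓ 110100✓ 110101✓ 110111✓ 111001✓ 111010✓ 111011✓ 111101✓ 111110✓ 111111✓
Round 1: -00000✓ -00001✓ -00100✓ -00111✓ -10100✓ -10101✓ -10111✓ -11001✓ -11010✓ -11011✓ -11110✓ -11111✓ 0-0000✓ 0-0100✓ 0-0111✓ 0-1000✓ 00-000✓ 000-00✓ 00000-✓ 01-000✓ 01-010✓ 01-100✓ 01-110✓ 01-111✓ 010-00✓ 010-10✓ 0100-0✓ 0101-0✓ 0101-1✓ 01010-✓ 01011-✓ 011-00✓ 011-10✓ 011-11✓ 0110-0✓ 0110-1✓ 01100-✓ 01101-✓ 0111-0✓ 01111-✓ 1-0001✓ 1-0011✓ 1-0100✓ 1-0111✓ 1-1001✓ 1-1011✓ 1-1101✓ 10-001✓ 10-011✓ 100-00✓ 100-10✓ 100-11✓ 1000-0✓ 1000-1✓ 10000-✓ 10001-✓ 1001-0✓ 10011-✓ 101-01✓ 1010-1✓ 11-001✓ 11-011✓ 11-101✓ 11-111✓ 110-01✓ 110-11✓ 1100-1✓ 1101-1✓ 11010-✓ 111-01✓ 111-10✓ 111-11✓ 1110-1✓ 11101-✓ 1111-1✓ 11111-✓
Round 2: --0100 --0111 -00-00 -0000- -1-111 -101-1 -1010- -11-10✓ -11-11✓ -110-1 -1101-✓ -1111-✓ 0--000 0-0-00 01--00✓ 01--10✓ 01-0-0✓ 01-1-0✓ 01-11- 010--0✓ 0101-- 011--0✓ 011-1-✓ 0110-- 1--001✓ 1--011✓ 1-0-11 1-00-1✓ 1-1-01 1-10-1✓ 10-0-1✓ 100--0 100-1- 1000-- 11--01✓ 11--11✓ 11-0-1✓ 11-1-1✓ 110--1✓ 111--1✓ 111-1-✓
Round 3: -11-1- 01---0 1--0-1 11---1
PIs = {--0100, --0111, -00-00, -0000-, -1-111, -101-1, -1010-, -11-1-, -110-1, 0--000, 0-0-00, 01---0, 01-11-, 0101--, 0110--, 1--0-1, 1-0-11, 1-1-01, 100--0, 100-1-, 1000--, 11---1}
Coverage chart:
  m0: -00-00,-0000-,0--000,0-0-00
  m1: -0000- ←essential
  m4: --0100,-00-00,0-0-00
  m7: --0111 ←essential
  m16: 0--000,0-0-00,01---0
  m18: 01---0 ←essential
  m20: --0100,-1010-,0-0-00,01---0,0101--
  m21: -101-1,-1010-,0101--
  m22: 01---0,01-11-,0101--
  m23: --0111,-1-111,-101-1,01-11-,0101--
  m24: 0--000,01---0,0110--
  m25: -110-1,0110--
  m26: -11-1-,01---0,0110--
  m27: -11-1-,-110-1,0110--
  m28: 01---0 ←essential
  m30: -11-1-,01---0,01-11-
  m31: -1-111,-11-1-,01-11-
  m32: -00-00,-0000-,100--0,1000--
  m33: -0000-,1--0-1,1000--
  m34: 100--0,100-1-,1000--
  m35: 1--0-1,1-0-11,100-1-,1000--
  m36: --0100,-00-00,100--0
  m38: 100--0,100-1-
  m39: --0111,1-0-11,100-1-
  m41: 1--0-1,1-1-01
  m43: 1--0-1 ←essential
  m45: 1-1-01 ←essential
  m49: 1--0-1,11---1
  m51: 1--0-1,1-0-11,11---1
  m52: --0100,-1010-
  m53: -101-1,-1010-,11---1
  m55: --0111,-1-111,-101-1,1-0-11,11---1
  m57: -110-1,1--0-1,1-1-01,11---1
  m58: -11-1- ←essential
  m59: -11-1-,-110-1,1--0-1,11---1
  m61: 1-1-01,11---1
  m62: -11-1- ←essential
  m63: -1-111,-11-1-,11---1
Essential: --0111, -0000-, -11-1-, 01---0, 1--0-1, 1-1-01

6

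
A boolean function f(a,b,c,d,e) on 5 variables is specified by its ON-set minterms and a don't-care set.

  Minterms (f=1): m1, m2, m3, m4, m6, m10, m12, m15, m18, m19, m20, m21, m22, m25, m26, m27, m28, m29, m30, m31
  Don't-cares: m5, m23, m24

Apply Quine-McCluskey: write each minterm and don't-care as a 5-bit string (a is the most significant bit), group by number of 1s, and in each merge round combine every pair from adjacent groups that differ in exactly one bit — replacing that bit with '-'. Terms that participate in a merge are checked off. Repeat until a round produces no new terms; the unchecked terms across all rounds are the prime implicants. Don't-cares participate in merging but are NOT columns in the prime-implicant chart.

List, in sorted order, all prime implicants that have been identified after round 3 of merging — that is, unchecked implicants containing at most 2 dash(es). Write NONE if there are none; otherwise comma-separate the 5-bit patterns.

size-2^0 implicants → 00001(✓)  00010(✓)  00011(✓)  00100(✓)  00101(✓)  00110(✓)  01010(✓)  01100(✓)  01111(✓)  10010(✓)  10011(✓)  10100(✓)  10101(✓)  10110(✓)  10111(✓)  11000(✓)  11001(✓)  11010(✓)  11011(✓)  11100(✓)  11101(✓)  11110(✓)  11111(✓)
size-2^1 implicants → -0010(✓)  -0011(✓)  -0100(✓)  -0101(✓)  -0110(✓)  -1010(✓)  -1100(✓)  -1111  0-010(✓)  0-100(✓)  00-01  00-10(✓)  000-1  0001-(✓)  001-0(✓)  0010-(✓)  1-010(✓)  1-011(✓)  1-100(✓)  1-101(✓)  1-110(✓)  1-111(✓)  10-10(✓)  10-11(✓)  1001-(✓)  101-0(✓)  101-1(✓)  1010-(✓)  1011-(✓)  11-00(✓)  11-01(✓)  11-10(✓)  11-11(✓)  110-0(✓)  110-1(✓)  1100-(✓)  1101-(✓)  111-0(✓)  111-1(✓)  1110-(✓)  1111-(✓)
size-2^2 implicants → --010  --100  -0-10  -001-  -01-0  -010-  1--10(✓)  1--11(✓)  1-01-(✓)  1-1-0(✓)  1-1-1(✓)  1-10-(✓)  1-11-(✓)  10-1-(✓)  101--(✓)  11--0(✓)  11--1(✓)  11-0-(✓)  11-1-(✓)  110--(✓)  111--(✓)
size-2^3 implicants → 1--1-  1-1--  11---
Unchecked terms (primes): --010, --100, -0-10, -001-, -01-0, -010-, -1111, 00-01, 000-1, 1--1-, 1-1--, 11---

--010, --100, -0-10, -001-, -01-0, -010-, -1111, 00-01, 000-1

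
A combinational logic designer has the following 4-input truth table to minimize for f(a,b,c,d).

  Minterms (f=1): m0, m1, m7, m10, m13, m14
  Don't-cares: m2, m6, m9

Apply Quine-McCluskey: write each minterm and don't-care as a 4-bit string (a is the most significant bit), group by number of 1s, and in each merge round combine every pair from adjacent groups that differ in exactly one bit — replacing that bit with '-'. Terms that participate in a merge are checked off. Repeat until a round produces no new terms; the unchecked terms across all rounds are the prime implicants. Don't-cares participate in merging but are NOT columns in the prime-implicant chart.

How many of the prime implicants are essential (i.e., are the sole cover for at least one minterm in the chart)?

3

[col 0] 0000*, 0001*, 0010*, 0110*, 0111*, 1001*, 1010*, 1101*, 1110*
[col 1] -001, -010*, -110*, 0-10*, 00-0, 000-, 011-, 1-01, 1-10*
[col 2] --10
Prime implicants: --10, -001, 00-0, 000-, 011-, 1-01
PI chart (minterm → PIs covering it):
  0 | 00-0,000-
  1 | -001,000-
  7 | 011-  (sole → essential)
  10 | --10  (sole → essential)
  13 | 1-01  (sole → essential)
  14 | --10  (sole → essential)
Essential prime implicants: --10, 011-, 1-01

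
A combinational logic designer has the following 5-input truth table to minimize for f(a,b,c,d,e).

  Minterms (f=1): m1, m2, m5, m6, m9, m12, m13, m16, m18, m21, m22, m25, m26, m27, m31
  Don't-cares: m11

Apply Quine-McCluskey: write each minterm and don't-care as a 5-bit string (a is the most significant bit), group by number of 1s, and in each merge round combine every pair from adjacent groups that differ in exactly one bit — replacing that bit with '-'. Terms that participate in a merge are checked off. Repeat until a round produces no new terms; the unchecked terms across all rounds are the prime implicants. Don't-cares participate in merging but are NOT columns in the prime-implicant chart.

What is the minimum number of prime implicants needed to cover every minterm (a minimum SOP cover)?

8

[col 0] 00001*, 00010*, 00101*, 00110*, 01001*, 01011*, 01100*, 01101*, 10000*, 10010*, 10101*, 10110*, 11001*, 11010*, 11011*, 11111*
[col 1] -0010*, -0101, -0110*, -1001*, -1011*, 0-001*, 0-101*, 00-01*, 00-10*, 01-01*, 010-1*, 0110-, 1-010, 10-10*, 100-0, 11-11, 110-1*, 1101-
[col 2] -0-10, -10-1, 0--01
Prime implicants: -0-10, -0101, -10-1, 0--01, 0110-, 1-010, 100-0, 11-11, 1101-
PI chart (minterm → PIs covering it):
  1 | 0--01  (sole → essential)
  2 | -0-10  (sole → essential)
  5 | -0101,0--01
  6 | -0-10  (sole → essential)
  9 | -10-1,0--01
  12 | 0110-  (sole → essential)
  13 | 0--01,0110-
  16 | 100-0  (sole → essential)
  18 | -0-10,1-010,100-0
  21 | -0101  (sole → essential)
  22 | -0-10  (sole → essential)
  25 | -10-1  (sole → essential)
  26 | 1-010,1101-
  27 | -10-1,11-11,1101-
  31 | 11-11  (sole → essential)
Essential prime implicants: -0-10, -0101, -10-1, 0--01, 0110-, 100-0, 11-11
Petrick residual → 1-010
Minimum SOP uses 8 PIs: b'de' + b'cd'e + bc'e + a'd'e + a'bcd' + ac'de' + ab'c'e' + abde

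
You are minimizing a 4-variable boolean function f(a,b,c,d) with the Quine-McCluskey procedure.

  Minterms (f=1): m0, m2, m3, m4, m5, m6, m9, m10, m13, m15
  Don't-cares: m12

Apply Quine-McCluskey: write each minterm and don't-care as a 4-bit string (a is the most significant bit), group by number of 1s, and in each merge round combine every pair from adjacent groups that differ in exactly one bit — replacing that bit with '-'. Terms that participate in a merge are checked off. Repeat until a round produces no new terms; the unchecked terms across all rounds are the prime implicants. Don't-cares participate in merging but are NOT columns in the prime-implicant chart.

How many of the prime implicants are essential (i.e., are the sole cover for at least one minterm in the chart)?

size-2^0 implicants → 0000(✓)  0010(✓)  0011(✓)  0100(✓)  0101(✓)  0110(✓)  1001(✓)  1010(✓)  1100(✓)  1101(✓)  1111(✓)
size-2^1 implicants → -010  -100(✓)  -101(✓)  0-00(✓)  0-10(✓)  00-0(✓)  001-  01-0(✓)  010-(✓)  1-01  11-1  110-(✓)
size-2^2 implicants → -10-  0--0
Unchecked terms (primes): -010, -10-, 0--0, 001-, 1-01, 11-1
Minterm coverage:
  m0 ⊆ 0--0 [E]
  m2 ⊆ -010,0--0,001-
  m3 ⊆ 001- [E]
  m4 ⊆ -10-,0--0
  m5 ⊆ -10- [E]
  m6 ⊆ 0--0 [E]
  m9 ⊆ 1-01 [E]
  m10 ⊆ -010 [E]
  m13 ⊆ -10-,1-01,11-1
  m15 ⊆ 11-1 [E]
E = {-010, -10-, 0--0, 001-, 1-01, 11-1}

6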